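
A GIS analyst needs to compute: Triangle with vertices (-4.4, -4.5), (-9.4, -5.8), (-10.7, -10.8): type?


Side lengths squared: AB^2=26.69, BC^2=26.69, CA^2=79.38
Sorted: [26.69, 26.69, 79.38]
By sides: Isosceles, By angles: Obtuse

Isosceles, Obtuse


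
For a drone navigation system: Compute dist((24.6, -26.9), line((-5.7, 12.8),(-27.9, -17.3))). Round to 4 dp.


|cross product| = 1793.37
|line direction| = sqrt(1398.85) = 37.4012
Distance = 1793.37/sqrt(1398.85) = 47.9495

47.9495


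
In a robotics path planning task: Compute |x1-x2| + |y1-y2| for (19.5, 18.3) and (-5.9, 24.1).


|19.5-(-5.9)| + |18.3-24.1| = 25.4 + 5.8 = 31.2

31.2


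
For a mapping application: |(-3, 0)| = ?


|u| = sqrt((-3)^2 + 0^2) = sqrt(9) = 3

3


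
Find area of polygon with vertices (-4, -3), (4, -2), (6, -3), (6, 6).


Shoelace sum: ((-4)*(-2) - 4*(-3)) + (4*(-3) - 6*(-2)) + (6*6 - 6*(-3)) + (6*(-3) - (-4)*6)
= 80
Area = |80|/2 = 40

40


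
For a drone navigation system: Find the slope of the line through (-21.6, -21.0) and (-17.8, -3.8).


slope = (y2-y1)/(x2-x1) = ((-3.8)-(-21))/((-17.8)-(-21.6)) = 17.2/3.8 = 4.5263

4.5263


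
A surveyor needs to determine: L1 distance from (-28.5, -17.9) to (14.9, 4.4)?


|(-28.5)-14.9| + |(-17.9)-4.4| = 43.4 + 22.3 = 65.7

65.7


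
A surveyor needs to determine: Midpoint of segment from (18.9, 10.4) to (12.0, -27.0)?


M = ((18.9+12)/2, (10.4+(-27))/2)
= (15.45, -8.3)

(15.45, -8.3)


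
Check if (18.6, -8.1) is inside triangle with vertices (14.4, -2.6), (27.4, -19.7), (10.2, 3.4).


Cross products: AB x AP = 0.32, BC x BP = 3.76, CA x CP = 2.1
All same sign? yes

Yes, inside


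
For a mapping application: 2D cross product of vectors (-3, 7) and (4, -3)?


u x v = u_x*v_y - u_y*v_x = (-3)*(-3) - 7*4
= 9 - 28 = -19

-19


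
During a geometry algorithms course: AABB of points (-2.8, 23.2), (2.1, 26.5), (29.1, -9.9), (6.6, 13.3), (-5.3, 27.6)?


x range: [-5.3, 29.1]
y range: [-9.9, 27.6]
Bounding box: (-5.3,-9.9) to (29.1,27.6)

(-5.3,-9.9) to (29.1,27.6)


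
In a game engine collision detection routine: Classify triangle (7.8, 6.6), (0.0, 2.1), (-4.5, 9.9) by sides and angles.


Side lengths squared: AB^2=81.09, BC^2=81.09, CA^2=162.18
Sorted: [81.09, 81.09, 162.18]
By sides: Isosceles, By angles: Right

Isosceles, Right


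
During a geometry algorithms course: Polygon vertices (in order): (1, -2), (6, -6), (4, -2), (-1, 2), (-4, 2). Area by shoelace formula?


Shoelace sum: (1*(-6) - 6*(-2)) + (6*(-2) - 4*(-6)) + (4*2 - (-1)*(-2)) + ((-1)*2 - (-4)*2) + ((-4)*(-2) - 1*2)
= 36
Area = |36|/2 = 18

18


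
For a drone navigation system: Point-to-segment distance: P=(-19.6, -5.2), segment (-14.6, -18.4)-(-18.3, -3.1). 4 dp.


Project P onto AB: t = 0.8897 (clamped to [0,1])
Closest point on segment: (-17.892, -4.787)
Distance: 1.7572

1.7572


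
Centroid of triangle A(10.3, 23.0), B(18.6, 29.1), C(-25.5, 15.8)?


Centroid = ((x_A+x_B+x_C)/3, (y_A+y_B+y_C)/3)
= ((10.3+18.6+(-25.5))/3, (23+29.1+15.8)/3)
= (1.1333, 22.6333)

(1.1333, 22.6333)


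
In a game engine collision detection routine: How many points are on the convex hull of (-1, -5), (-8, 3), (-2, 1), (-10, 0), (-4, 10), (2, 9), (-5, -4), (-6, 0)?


Convex hull vertices (CCW): (-10, 0), (-5, -4), (-1, -5), (2, 9), (-4, 10)
Count = 5

5


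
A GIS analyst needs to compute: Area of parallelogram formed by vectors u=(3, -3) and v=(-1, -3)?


|u x v| = |3*(-3) - (-3)*(-1)|
= |(-9) - 3| = 12

12


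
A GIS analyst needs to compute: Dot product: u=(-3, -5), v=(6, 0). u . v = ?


u . v = u_x*v_x + u_y*v_y = (-3)*6 + (-5)*0
= (-18) + 0 = -18

-18


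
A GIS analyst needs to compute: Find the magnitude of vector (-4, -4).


|u| = sqrt((-4)^2 + (-4)^2) = sqrt(32) = 5.6569

5.6569


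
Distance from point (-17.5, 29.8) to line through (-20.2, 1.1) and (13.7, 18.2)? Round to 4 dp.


|cross product| = 926.76
|line direction| = sqrt(1441.62) = 37.9687
Distance = 926.76/sqrt(1441.62) = 24.4085

24.4085


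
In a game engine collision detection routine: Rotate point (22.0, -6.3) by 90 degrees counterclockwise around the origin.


90° CCW: (x,y) -> (-y, x)
(22,-6.3) -> (6.3, 22)

(6.3, 22)


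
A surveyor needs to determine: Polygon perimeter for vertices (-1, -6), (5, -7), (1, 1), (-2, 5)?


Sides: (-1, -6)->(5, -7): sqrt(37) = 6.082763, (5, -7)->(1, 1): sqrt(80) = 8.944272, (1, 1)->(-2, 5): sqrt(25) = 5, (-2, 5)->(-1, -6): sqrt(122) = 11.045361
Sum = 31.072396
Perimeter = 31.0724

31.0724


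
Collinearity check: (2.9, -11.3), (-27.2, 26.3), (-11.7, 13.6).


Cross product: ((-27.2)-2.9)*(13.6-(-11.3)) - (26.3-(-11.3))*((-11.7)-2.9)
= -200.53

No, not collinear


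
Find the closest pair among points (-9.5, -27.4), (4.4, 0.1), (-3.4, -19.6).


d(P0,P1) = 30.8133, d(P0,P2) = 9.902, d(P1,P2) = 21.188
Closest: P0 and P2

Closest pair: (-9.5, -27.4) and (-3.4, -19.6), distance = 9.902


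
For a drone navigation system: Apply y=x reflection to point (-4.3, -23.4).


Reflection over y=x: (x,y) -> (y,x)
(-4.3, -23.4) -> (-23.4, -4.3)

(-23.4, -4.3)


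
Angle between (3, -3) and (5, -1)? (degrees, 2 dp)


u.v = 18, |u| = sqrt(18) = 4.2426, |v| = sqrt(26) = 5.099
cos(theta) = u.v/(|u||v|) = 18/sqrt(468) = 0.83205
theta = acos(0.83205) = 33.69 degrees

33.69 degrees


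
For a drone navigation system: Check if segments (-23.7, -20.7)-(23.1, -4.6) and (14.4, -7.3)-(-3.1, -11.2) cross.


Cross products: d1=85.91, d2=-13.32, d3=13.71, d4=112.94
d1*d2 < 0 and d3*d4 < 0? no

No, they don't intersect


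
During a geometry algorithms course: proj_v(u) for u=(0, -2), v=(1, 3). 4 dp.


u.v = -6, |v| = sqrt(10) = 3.1623
Scalar projection = u.v / |v| = -6 / sqrt(10) = -1.8974

-1.8974


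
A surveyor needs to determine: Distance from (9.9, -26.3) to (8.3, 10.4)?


dx=-1.6, dy=36.7
d^2 = (-1.6)^2 + 36.7^2 = 1349.45
d = sqrt(1349.45) = 36.7349

36.7349


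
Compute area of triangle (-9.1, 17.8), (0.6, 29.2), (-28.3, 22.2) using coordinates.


Area = |x_A(y_B-y_C) + x_B(y_C-y_A) + x_C(y_A-y_B)|/2
= |(-63.7) + 2.64 + 322.62|/2
= 261.56/2 = 130.78

130.78


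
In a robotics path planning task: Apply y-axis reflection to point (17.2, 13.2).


Reflection over y-axis: (x,y) -> (-x,y)
(17.2, 13.2) -> (-17.2, 13.2)

(-17.2, 13.2)


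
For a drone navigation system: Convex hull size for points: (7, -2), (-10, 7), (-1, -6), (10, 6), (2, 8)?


Convex hull vertices (CCW): (-10, 7), (-1, -6), (7, -2), (10, 6), (2, 8)
Count = 5

5


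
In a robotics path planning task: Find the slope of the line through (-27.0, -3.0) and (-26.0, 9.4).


slope = (y2-y1)/(x2-x1) = (9.4-(-3))/((-26)-(-27)) = 12.4/1 = 12.4

12.4


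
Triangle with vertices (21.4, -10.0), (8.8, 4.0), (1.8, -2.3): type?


Side lengths squared: AB^2=354.76, BC^2=88.69, CA^2=443.45
Sorted: [88.69, 354.76, 443.45]
By sides: Scalene, By angles: Right

Scalene, Right


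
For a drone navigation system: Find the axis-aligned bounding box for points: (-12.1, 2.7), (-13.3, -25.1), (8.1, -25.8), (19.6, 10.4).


x range: [-13.3, 19.6]
y range: [-25.8, 10.4]
Bounding box: (-13.3,-25.8) to (19.6,10.4)

(-13.3,-25.8) to (19.6,10.4)


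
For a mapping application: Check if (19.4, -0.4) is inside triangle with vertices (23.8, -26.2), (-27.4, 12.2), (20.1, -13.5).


Cross products: AB x AP = -1152, BC x BP = 604.26, CA x CP = 39.58
All same sign? no

No, outside


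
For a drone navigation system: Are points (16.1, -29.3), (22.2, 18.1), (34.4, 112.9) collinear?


Cross product: (22.2-16.1)*(112.9-(-29.3)) - (18.1-(-29.3))*(34.4-16.1)
= 0

Yes, collinear


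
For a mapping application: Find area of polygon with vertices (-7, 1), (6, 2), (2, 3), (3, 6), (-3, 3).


Shoelace sum: ((-7)*2 - 6*1) + (6*3 - 2*2) + (2*6 - 3*3) + (3*3 - (-3)*6) + ((-3)*1 - (-7)*3)
= 42
Area = |42|/2 = 21

21


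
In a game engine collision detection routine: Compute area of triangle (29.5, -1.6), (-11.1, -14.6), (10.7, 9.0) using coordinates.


Area = |x_A(y_B-y_C) + x_B(y_C-y_A) + x_C(y_A-y_B)|/2
= |(-696.2) + (-117.66) + 139.1|/2
= 674.76/2 = 337.38

337.38


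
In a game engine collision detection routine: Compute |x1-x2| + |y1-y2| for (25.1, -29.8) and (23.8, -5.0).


|25.1-23.8| + |(-29.8)-(-5)| = 1.3 + 24.8 = 26.1

26.1


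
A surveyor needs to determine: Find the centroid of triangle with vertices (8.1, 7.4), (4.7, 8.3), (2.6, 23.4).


Centroid = ((x_A+x_B+x_C)/3, (y_A+y_B+y_C)/3)
= ((8.1+4.7+2.6)/3, (7.4+8.3+23.4)/3)
= (5.1333, 13.0333)

(5.1333, 13.0333)


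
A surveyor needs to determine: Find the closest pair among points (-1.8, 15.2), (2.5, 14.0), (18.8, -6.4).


d(P0,P1) = 4.4643, d(P0,P2) = 29.8483, d(P1,P2) = 26.1123
Closest: P0 and P1

Closest pair: (-1.8, 15.2) and (2.5, 14.0), distance = 4.4643


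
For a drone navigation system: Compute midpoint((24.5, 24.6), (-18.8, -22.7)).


M = ((24.5+(-18.8))/2, (24.6+(-22.7))/2)
= (2.85, 0.95)

(2.85, 0.95)


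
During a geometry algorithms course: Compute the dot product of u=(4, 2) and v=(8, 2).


u . v = u_x*v_x + u_y*v_y = 4*8 + 2*2
= 32 + 4 = 36

36


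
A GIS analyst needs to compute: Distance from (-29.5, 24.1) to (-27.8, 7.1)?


dx=1.7, dy=-17
d^2 = 1.7^2 + (-17)^2 = 291.89
d = sqrt(291.89) = 17.0848

17.0848


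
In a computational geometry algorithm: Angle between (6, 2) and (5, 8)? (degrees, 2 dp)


u.v = 46, |u| = sqrt(40) = 6.3246, |v| = sqrt(89) = 9.434
cos(theta) = u.v/(|u||v|) = 46/sqrt(3560) = 0.770962
theta = acos(0.770962) = 39.56 degrees

39.56 degrees


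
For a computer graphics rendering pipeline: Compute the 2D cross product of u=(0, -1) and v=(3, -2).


u x v = u_x*v_y - u_y*v_x = 0*(-2) - (-1)*3
= 0 - (-3) = 3

3


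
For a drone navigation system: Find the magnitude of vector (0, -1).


|u| = sqrt(0^2 + (-1)^2) = sqrt(1) = 1

1


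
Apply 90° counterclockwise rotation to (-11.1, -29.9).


90° CCW: (x,y) -> (-y, x)
(-11.1,-29.9) -> (29.9, -11.1)

(29.9, -11.1)


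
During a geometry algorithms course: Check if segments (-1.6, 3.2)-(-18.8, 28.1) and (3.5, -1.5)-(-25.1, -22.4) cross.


Cross products: d1=-241.01, d2=-1312.63, d3=-46.15, d4=1025.47
d1*d2 < 0 and d3*d4 < 0? no

No, they don't intersect


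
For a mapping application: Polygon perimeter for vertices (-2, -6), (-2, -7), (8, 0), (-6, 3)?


Sides: (-2, -6)->(-2, -7): sqrt(1) = 1, (-2, -7)->(8, 0): sqrt(149) = 12.206556, (8, 0)->(-6, 3): sqrt(205) = 14.317821, (-6, 3)->(-2, -6): sqrt(97) = 9.848858
Sum = 37.373235
Perimeter = 37.3732

37.3732


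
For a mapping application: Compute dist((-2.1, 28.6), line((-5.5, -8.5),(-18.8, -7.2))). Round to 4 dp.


|cross product| = 497.85
|line direction| = sqrt(178.58) = 13.3634
Distance = 497.85/sqrt(178.58) = 37.2548

37.2548


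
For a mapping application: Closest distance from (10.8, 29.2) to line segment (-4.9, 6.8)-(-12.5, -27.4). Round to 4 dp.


Project P onto AB: t = 0 (clamped to [0,1])
Closest point on segment: (-4.9, 6.8)
Distance: 27.3542

27.3542


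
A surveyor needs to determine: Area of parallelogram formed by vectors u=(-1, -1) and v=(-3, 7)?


|u x v| = |(-1)*7 - (-1)*(-3)|
= |(-7) - 3| = 10

10


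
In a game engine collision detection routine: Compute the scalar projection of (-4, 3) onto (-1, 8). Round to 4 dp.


u.v = 28, |v| = sqrt(65) = 8.0623
Scalar projection = u.v / |v| = 28 / sqrt(65) = 3.473

3.473


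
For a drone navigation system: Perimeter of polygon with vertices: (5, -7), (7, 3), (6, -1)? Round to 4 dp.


Sides: (5, -7)->(7, 3): sqrt(104) = 10.198039, (7, 3)->(6, -1): sqrt(17) = 4.123106, (6, -1)->(5, -7): sqrt(37) = 6.082763
Sum = 20.403908
Perimeter = 20.4039

20.4039


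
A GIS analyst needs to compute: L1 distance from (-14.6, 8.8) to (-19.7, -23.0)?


|(-14.6)-(-19.7)| + |8.8-(-23)| = 5.1 + 31.8 = 36.9

36.9


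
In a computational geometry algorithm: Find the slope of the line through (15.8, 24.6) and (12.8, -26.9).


slope = (y2-y1)/(x2-x1) = ((-26.9)-24.6)/(12.8-15.8) = (-51.5)/(-3) = 17.1667

17.1667


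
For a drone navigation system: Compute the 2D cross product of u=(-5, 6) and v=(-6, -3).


u x v = u_x*v_y - u_y*v_x = (-5)*(-3) - 6*(-6)
= 15 - (-36) = 51

51


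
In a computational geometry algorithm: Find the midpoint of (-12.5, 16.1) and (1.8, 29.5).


M = (((-12.5)+1.8)/2, (16.1+29.5)/2)
= (-5.35, 22.8)

(-5.35, 22.8)


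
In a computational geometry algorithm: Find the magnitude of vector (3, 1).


|u| = sqrt(3^2 + 1^2) = sqrt(10) = 3.1623

3.1623


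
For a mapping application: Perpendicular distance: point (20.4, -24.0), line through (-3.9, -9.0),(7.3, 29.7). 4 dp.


|cross product| = 1108.41
|line direction| = sqrt(1623.13) = 40.2881
Distance = 1108.41/sqrt(1623.13) = 27.5121

27.5121


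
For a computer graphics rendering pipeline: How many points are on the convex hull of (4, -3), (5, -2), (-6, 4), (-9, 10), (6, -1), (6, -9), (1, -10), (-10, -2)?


Convex hull vertices (CCW): (-10, -2), (1, -10), (6, -9), (6, -1), (-9, 10)
Count = 5

5


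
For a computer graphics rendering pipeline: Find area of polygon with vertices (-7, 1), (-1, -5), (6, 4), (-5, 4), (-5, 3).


Shoelace sum: ((-7)*(-5) - (-1)*1) + ((-1)*4 - 6*(-5)) + (6*4 - (-5)*4) + ((-5)*3 - (-5)*4) + ((-5)*1 - (-7)*3)
= 127
Area = |127|/2 = 63.5

63.5


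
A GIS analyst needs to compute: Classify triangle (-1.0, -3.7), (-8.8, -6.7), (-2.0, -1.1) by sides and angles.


Side lengths squared: AB^2=69.84, BC^2=77.6, CA^2=7.76
Sorted: [7.76, 69.84, 77.6]
By sides: Scalene, By angles: Right

Scalene, Right


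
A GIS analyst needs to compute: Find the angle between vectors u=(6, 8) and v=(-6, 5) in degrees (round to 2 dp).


u.v = 4, |u| = sqrt(100) = 10, |v| = sqrt(61) = 7.8102
cos(theta) = u.v/(|u||v|) = 4/sqrt(6100) = 0.051215
theta = acos(0.051215) = 87.06 degrees

87.06 degrees


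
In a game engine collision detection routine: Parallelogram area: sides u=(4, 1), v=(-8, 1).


|u x v| = |4*1 - 1*(-8)|
= |4 - (-8)| = 12

12


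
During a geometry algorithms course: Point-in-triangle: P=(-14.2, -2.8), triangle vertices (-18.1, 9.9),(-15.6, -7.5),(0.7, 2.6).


Cross products: AB x AP = 36.11, BC x BP = 62.47, CA x CP = 210.29
All same sign? yes

Yes, inside


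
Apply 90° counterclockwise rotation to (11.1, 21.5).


90° CCW: (x,y) -> (-y, x)
(11.1,21.5) -> (-21.5, 11.1)

(-21.5, 11.1)


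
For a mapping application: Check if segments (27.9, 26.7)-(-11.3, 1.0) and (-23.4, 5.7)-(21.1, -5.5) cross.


Cross products: d1=1509.06, d2=-73.63, d3=-495.21, d4=1087.48
d1*d2 < 0 and d3*d4 < 0? yes

Yes, they intersect


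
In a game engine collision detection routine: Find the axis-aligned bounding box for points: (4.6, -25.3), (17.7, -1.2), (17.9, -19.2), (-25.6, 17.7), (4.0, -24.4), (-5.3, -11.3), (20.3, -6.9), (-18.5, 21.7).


x range: [-25.6, 20.3]
y range: [-25.3, 21.7]
Bounding box: (-25.6,-25.3) to (20.3,21.7)

(-25.6,-25.3) to (20.3,21.7)


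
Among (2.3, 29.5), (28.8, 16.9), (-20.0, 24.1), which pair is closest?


d(P0,P1) = 29.343, d(P0,P2) = 22.9445, d(P1,P2) = 49.3283
Closest: P0 and P2

Closest pair: (2.3, 29.5) and (-20.0, 24.1), distance = 22.9445


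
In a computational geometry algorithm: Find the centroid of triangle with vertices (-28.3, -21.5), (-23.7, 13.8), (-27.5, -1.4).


Centroid = ((x_A+x_B+x_C)/3, (y_A+y_B+y_C)/3)
= (((-28.3)+(-23.7)+(-27.5))/3, ((-21.5)+13.8+(-1.4))/3)
= (-26.5, -3.0333)

(-26.5, -3.0333)


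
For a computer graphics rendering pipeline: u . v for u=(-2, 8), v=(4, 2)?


u . v = u_x*v_x + u_y*v_y = (-2)*4 + 8*2
= (-8) + 16 = 8

8


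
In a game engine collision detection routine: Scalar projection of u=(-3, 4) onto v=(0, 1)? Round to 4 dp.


u.v = 4, |v| = sqrt(1) = 1
Scalar projection = u.v / |v| = 4 / sqrt(1) = 4

4


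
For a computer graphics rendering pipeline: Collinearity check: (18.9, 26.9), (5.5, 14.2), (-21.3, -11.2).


Cross product: (5.5-18.9)*((-11.2)-26.9) - (14.2-26.9)*((-21.3)-18.9)
= 0

Yes, collinear


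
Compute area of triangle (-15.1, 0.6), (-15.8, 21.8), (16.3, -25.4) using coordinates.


Area = |x_A(y_B-y_C) + x_B(y_C-y_A) + x_C(y_A-y_B)|/2
= |(-712.72) + 410.8 + (-345.56)|/2
= 647.48/2 = 323.74

323.74


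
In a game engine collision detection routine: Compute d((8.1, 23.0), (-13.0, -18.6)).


dx=-21.1, dy=-41.6
d^2 = (-21.1)^2 + (-41.6)^2 = 2175.77
d = sqrt(2175.77) = 46.6451

46.6451


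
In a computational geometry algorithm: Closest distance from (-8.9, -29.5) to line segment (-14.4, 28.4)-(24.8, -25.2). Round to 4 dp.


Project P onto AB: t = 0.7527 (clamped to [0,1])
Closest point on segment: (15.1053, -11.9439)
Distance: 29.74

29.74


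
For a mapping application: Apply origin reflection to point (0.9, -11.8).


Reflection over origin: (x,y) -> (-x,-y)
(0.9, -11.8) -> (-0.9, 11.8)

(-0.9, 11.8)


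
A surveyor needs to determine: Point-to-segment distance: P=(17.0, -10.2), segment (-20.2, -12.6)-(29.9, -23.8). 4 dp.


Project P onto AB: t = 0.697 (clamped to [0,1])
Closest point on segment: (14.7184, -20.4061)
Distance: 10.458

10.458


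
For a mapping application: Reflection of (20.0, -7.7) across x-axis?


Reflection over x-axis: (x,y) -> (x,-y)
(20, -7.7) -> (20, 7.7)

(20, 7.7)


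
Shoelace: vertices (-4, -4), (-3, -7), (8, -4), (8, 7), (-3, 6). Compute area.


Shoelace sum: ((-4)*(-7) - (-3)*(-4)) + ((-3)*(-4) - 8*(-7)) + (8*7 - 8*(-4)) + (8*6 - (-3)*7) + ((-3)*(-4) - (-4)*6)
= 277
Area = |277|/2 = 138.5

138.5


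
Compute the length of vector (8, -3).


|u| = sqrt(8^2 + (-3)^2) = sqrt(73) = 8.544

8.544


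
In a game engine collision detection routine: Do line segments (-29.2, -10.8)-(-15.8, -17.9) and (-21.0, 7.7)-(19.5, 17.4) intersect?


Cross products: d1=-669.71, d2=-1087.24, d3=306.12, d4=723.65
d1*d2 < 0 and d3*d4 < 0? no

No, they don't intersect


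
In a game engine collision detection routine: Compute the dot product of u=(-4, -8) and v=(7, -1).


u . v = u_x*v_x + u_y*v_y = (-4)*7 + (-8)*(-1)
= (-28) + 8 = -20

-20


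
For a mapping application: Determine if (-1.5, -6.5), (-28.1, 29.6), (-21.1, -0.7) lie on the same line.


Cross product: ((-28.1)-(-1.5))*((-0.7)-(-6.5)) - (29.6-(-6.5))*((-21.1)-(-1.5))
= 553.28

No, not collinear


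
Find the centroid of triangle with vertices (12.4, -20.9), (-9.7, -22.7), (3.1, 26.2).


Centroid = ((x_A+x_B+x_C)/3, (y_A+y_B+y_C)/3)
= ((12.4+(-9.7)+3.1)/3, ((-20.9)+(-22.7)+26.2)/3)
= (1.9333, -5.8)

(1.9333, -5.8)


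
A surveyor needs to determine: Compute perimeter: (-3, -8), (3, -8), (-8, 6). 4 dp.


Sides: (-3, -8)->(3, -8): sqrt(36) = 6, (3, -8)->(-8, 6): sqrt(317) = 17.804494, (-8, 6)->(-3, -8): sqrt(221) = 14.866069
Sum = 38.670563
Perimeter = 38.6706

38.6706


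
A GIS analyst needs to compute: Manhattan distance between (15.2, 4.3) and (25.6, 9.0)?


|15.2-25.6| + |4.3-9| = 10.4 + 4.7 = 15.1

15.1


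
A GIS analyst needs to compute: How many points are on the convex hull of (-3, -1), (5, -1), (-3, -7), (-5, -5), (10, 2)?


Convex hull vertices (CCW): (-5, -5), (-3, -7), (10, 2), (-3, -1)
Count = 4

4


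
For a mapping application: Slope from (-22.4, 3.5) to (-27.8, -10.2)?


slope = (y2-y1)/(x2-x1) = ((-10.2)-3.5)/((-27.8)-(-22.4)) = (-13.7)/(-5.4) = 2.537

2.537


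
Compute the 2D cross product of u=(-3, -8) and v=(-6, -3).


u x v = u_x*v_y - u_y*v_x = (-3)*(-3) - (-8)*(-6)
= 9 - 48 = -39

-39


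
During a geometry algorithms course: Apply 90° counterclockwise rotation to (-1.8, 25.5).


90° CCW: (x,y) -> (-y, x)
(-1.8,25.5) -> (-25.5, -1.8)

(-25.5, -1.8)


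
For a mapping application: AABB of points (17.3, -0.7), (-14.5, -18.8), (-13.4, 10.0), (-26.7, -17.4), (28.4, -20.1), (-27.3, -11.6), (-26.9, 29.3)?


x range: [-27.3, 28.4]
y range: [-20.1, 29.3]
Bounding box: (-27.3,-20.1) to (28.4,29.3)

(-27.3,-20.1) to (28.4,29.3)


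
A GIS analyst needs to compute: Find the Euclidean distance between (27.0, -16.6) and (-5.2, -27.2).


dx=-32.2, dy=-10.6
d^2 = (-32.2)^2 + (-10.6)^2 = 1149.2
d = sqrt(1149.2) = 33.8999

33.8999


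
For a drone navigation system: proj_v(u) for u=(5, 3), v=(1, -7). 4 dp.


u.v = -16, |v| = sqrt(50) = 7.0711
Scalar projection = u.v / |v| = -16 / sqrt(50) = -2.2627

-2.2627


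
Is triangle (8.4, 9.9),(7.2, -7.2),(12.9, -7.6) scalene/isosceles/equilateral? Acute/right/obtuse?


Side lengths squared: AB^2=293.85, BC^2=32.65, CA^2=326.5
Sorted: [32.65, 293.85, 326.5]
By sides: Scalene, By angles: Right

Scalene, Right


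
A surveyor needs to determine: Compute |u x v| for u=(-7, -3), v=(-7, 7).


|u x v| = |(-7)*7 - (-3)*(-7)|
= |(-49) - 21| = 70

70


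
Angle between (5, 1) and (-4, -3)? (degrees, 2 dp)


u.v = -23, |u| = sqrt(26) = 5.099, |v| = sqrt(25) = 5
cos(theta) = u.v/(|u||v|) = -23/sqrt(650) = -0.902134
theta = acos(-0.902134) = 154.44 degrees

154.44 degrees


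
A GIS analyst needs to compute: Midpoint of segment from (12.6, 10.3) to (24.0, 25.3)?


M = ((12.6+24)/2, (10.3+25.3)/2)
= (18.3, 17.8)

(18.3, 17.8)


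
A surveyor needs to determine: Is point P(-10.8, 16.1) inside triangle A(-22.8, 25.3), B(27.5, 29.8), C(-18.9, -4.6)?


Cross products: AB x AP = -516.76, BC x BP = -681.84, CA x CP = -322.92
All same sign? yes

Yes, inside


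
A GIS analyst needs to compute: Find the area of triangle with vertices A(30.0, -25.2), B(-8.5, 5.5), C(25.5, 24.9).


Area = |x_A(y_B-y_C) + x_B(y_C-y_A) + x_C(y_A-y_B)|/2
= |(-582) + (-425.85) + (-782.85)|/2
= 1790.7/2 = 895.35

895.35


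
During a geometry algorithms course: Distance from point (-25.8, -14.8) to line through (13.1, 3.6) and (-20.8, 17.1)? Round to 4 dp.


|cross product| = 1148.91
|line direction| = sqrt(1331.46) = 36.4892
Distance = 1148.91/sqrt(1331.46) = 31.4863

31.4863


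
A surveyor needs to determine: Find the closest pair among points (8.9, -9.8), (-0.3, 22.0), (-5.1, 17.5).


d(P0,P1) = 33.1041, d(P0,P2) = 30.6804, d(P1,P2) = 6.5795
Closest: P1 and P2

Closest pair: (-0.3, 22.0) and (-5.1, 17.5), distance = 6.5795


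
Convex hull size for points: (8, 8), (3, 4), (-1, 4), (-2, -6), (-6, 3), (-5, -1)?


Convex hull vertices (CCW): (-6, 3), (-5, -1), (-2, -6), (8, 8)
Count = 4

4


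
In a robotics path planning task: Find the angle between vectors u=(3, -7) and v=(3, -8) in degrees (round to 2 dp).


u.v = 65, |u| = sqrt(58) = 7.6158, |v| = sqrt(73) = 8.544
cos(theta) = u.v/(|u||v|) = 65/sqrt(4234) = 0.998937
theta = acos(0.998937) = 2.64 degrees

2.64 degrees


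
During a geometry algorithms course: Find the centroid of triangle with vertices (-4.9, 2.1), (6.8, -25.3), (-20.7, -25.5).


Centroid = ((x_A+x_B+x_C)/3, (y_A+y_B+y_C)/3)
= (((-4.9)+6.8+(-20.7))/3, (2.1+(-25.3)+(-25.5))/3)
= (-6.2667, -16.2333)

(-6.2667, -16.2333)


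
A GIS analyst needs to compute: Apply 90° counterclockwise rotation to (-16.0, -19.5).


90° CCW: (x,y) -> (-y, x)
(-16,-19.5) -> (19.5, -16)

(19.5, -16)


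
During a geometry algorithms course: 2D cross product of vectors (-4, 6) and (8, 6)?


u x v = u_x*v_y - u_y*v_x = (-4)*6 - 6*8
= (-24) - 48 = -72

-72


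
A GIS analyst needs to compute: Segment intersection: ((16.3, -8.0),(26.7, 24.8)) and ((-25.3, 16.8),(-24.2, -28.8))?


Cross products: d1=1869.68, d2=2380, d3=1622.4, d4=1112.08
d1*d2 < 0 and d3*d4 < 0? no

No, they don't intersect


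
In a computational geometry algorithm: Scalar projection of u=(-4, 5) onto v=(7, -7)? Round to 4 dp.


u.v = -63, |v| = sqrt(98) = 9.8995
Scalar projection = u.v / |v| = -63 / sqrt(98) = -6.364

-6.364


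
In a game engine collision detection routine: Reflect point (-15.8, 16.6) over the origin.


Reflection over origin: (x,y) -> (-x,-y)
(-15.8, 16.6) -> (15.8, -16.6)

(15.8, -16.6)


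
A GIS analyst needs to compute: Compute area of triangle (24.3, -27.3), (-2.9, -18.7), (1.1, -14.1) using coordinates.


Area = |x_A(y_B-y_C) + x_B(y_C-y_A) + x_C(y_A-y_B)|/2
= |(-111.78) + (-38.28) + (-9.46)|/2
= 159.52/2 = 79.76

79.76


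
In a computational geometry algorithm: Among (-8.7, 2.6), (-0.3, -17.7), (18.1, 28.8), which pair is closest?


d(P0,P1) = 21.9693, d(P0,P2) = 37.4791, d(P1,P2) = 50.0081
Closest: P0 and P1

Closest pair: (-8.7, 2.6) and (-0.3, -17.7), distance = 21.9693


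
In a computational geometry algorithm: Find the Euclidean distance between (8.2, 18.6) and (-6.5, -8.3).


dx=-14.7, dy=-26.9
d^2 = (-14.7)^2 + (-26.9)^2 = 939.7
d = sqrt(939.7) = 30.6545

30.6545


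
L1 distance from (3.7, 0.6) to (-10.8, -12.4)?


|3.7-(-10.8)| + |0.6-(-12.4)| = 14.5 + 13 = 27.5

27.5


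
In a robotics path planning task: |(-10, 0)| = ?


|u| = sqrt((-10)^2 + 0^2) = sqrt(100) = 10

10


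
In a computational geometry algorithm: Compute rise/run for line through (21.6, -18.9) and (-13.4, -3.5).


slope = (y2-y1)/(x2-x1) = ((-3.5)-(-18.9))/((-13.4)-21.6) = 15.4/(-35) = -0.44

-0.44


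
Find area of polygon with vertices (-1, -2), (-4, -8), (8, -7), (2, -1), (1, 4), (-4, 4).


Shoelace sum: ((-1)*(-8) - (-4)*(-2)) + ((-4)*(-7) - 8*(-8)) + (8*(-1) - 2*(-7)) + (2*4 - 1*(-1)) + (1*4 - (-4)*4) + ((-4)*(-2) - (-1)*4)
= 139
Area = |139|/2 = 69.5

69.5


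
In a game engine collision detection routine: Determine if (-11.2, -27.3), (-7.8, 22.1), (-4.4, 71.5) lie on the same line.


Cross product: ((-7.8)-(-11.2))*(71.5-(-27.3)) - (22.1-(-27.3))*((-4.4)-(-11.2))
= 0

Yes, collinear


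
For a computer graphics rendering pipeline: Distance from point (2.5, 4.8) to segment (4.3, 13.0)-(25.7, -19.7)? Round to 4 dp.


Project P onto AB: t = 0.1503 (clamped to [0,1])
Closest point on segment: (7.5175, 8.0836)
Distance: 5.9964

5.9964


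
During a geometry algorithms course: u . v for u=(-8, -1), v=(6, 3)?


u . v = u_x*v_x + u_y*v_y = (-8)*6 + (-1)*3
= (-48) + (-3) = -51

-51


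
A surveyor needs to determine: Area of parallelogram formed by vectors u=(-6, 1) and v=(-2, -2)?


|u x v| = |(-6)*(-2) - 1*(-2)|
= |12 - (-2)| = 14

14


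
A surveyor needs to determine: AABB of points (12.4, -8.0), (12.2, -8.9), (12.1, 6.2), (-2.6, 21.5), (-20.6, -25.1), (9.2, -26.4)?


x range: [-20.6, 12.4]
y range: [-26.4, 21.5]
Bounding box: (-20.6,-26.4) to (12.4,21.5)

(-20.6,-26.4) to (12.4,21.5)


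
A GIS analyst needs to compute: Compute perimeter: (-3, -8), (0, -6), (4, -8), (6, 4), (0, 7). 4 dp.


Sides: (-3, -8)->(0, -6): sqrt(13) = 3.605551, (0, -6)->(4, -8): sqrt(20) = 4.472136, (4, -8)->(6, 4): sqrt(148) = 12.165525, (6, 4)->(0, 7): sqrt(45) = 6.708204, (0, 7)->(-3, -8): sqrt(234) = 15.297059
Sum = 42.248475
Perimeter = 42.2485

42.2485


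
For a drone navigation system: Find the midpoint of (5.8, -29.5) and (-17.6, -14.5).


M = ((5.8+(-17.6))/2, ((-29.5)+(-14.5))/2)
= (-5.9, -22)

(-5.9, -22)


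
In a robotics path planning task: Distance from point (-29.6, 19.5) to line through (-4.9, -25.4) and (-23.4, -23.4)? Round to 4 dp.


|cross product| = 781.25
|line direction| = sqrt(346.25) = 18.6078
Distance = 781.25/sqrt(346.25) = 41.9851

41.9851


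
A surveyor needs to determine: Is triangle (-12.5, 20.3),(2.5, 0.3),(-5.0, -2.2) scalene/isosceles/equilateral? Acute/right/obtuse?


Side lengths squared: AB^2=625, BC^2=62.5, CA^2=562.5
Sorted: [62.5, 562.5, 625]
By sides: Scalene, By angles: Right

Scalene, Right


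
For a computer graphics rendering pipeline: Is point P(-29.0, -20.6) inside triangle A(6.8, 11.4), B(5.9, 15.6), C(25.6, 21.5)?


Cross products: AB x AP = 179.16, BC x BP = -507.23, CA x CP = 240.02
All same sign? no

No, outside


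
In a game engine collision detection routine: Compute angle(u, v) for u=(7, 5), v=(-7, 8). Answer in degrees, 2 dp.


u.v = -9, |u| = sqrt(74) = 8.6023, |v| = sqrt(113) = 10.6301
cos(theta) = u.v/(|u||v|) = -9/sqrt(8362) = -0.098421
theta = acos(-0.098421) = 95.65 degrees

95.65 degrees


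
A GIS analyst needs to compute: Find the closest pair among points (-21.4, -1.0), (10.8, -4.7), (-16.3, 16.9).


d(P0,P1) = 32.4119, d(P0,P2) = 18.6124, d(P1,P2) = 34.655
Closest: P0 and P2

Closest pair: (-21.4, -1.0) and (-16.3, 16.9), distance = 18.6124


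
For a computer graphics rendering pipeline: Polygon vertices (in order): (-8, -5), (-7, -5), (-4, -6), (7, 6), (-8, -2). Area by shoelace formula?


Shoelace sum: ((-8)*(-5) - (-7)*(-5)) + ((-7)*(-6) - (-4)*(-5)) + ((-4)*6 - 7*(-6)) + (7*(-2) - (-8)*6) + ((-8)*(-5) - (-8)*(-2))
= 103
Area = |103|/2 = 51.5

51.5


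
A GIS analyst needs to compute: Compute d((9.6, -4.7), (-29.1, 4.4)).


dx=-38.7, dy=9.1
d^2 = (-38.7)^2 + 9.1^2 = 1580.5
d = sqrt(1580.5) = 39.7555

39.7555


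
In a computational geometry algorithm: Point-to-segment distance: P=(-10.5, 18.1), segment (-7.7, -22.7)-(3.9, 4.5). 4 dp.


Project P onto AB: t = 1 (clamped to [0,1])
Closest point on segment: (3.9, 4.5)
Distance: 19.8071

19.8071


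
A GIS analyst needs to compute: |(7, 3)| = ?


|u| = sqrt(7^2 + 3^2) = sqrt(58) = 7.6158

7.6158


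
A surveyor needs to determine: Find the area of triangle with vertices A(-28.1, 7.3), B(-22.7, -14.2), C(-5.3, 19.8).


Area = |x_A(y_B-y_C) + x_B(y_C-y_A) + x_C(y_A-y_B)|/2
= |955.4 + (-283.75) + (-113.95)|/2
= 557.7/2 = 278.85

278.85


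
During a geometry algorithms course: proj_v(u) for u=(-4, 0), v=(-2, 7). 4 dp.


u.v = 8, |v| = sqrt(53) = 7.2801
Scalar projection = u.v / |v| = 8 / sqrt(53) = 1.0989

1.0989


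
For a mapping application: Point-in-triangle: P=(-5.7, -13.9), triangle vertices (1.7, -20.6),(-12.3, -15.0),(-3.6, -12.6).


Cross products: AB x AP = -52.36, BC x BP = -6.27, CA x CP = -23.69
All same sign? yes

Yes, inside


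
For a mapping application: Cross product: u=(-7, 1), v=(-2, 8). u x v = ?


u x v = u_x*v_y - u_y*v_x = (-7)*8 - 1*(-2)
= (-56) - (-2) = -54

-54


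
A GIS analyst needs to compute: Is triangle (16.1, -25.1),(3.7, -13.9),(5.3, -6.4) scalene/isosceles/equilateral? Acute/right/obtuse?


Side lengths squared: AB^2=279.2, BC^2=58.81, CA^2=466.33
Sorted: [58.81, 279.2, 466.33]
By sides: Scalene, By angles: Obtuse

Scalene, Obtuse


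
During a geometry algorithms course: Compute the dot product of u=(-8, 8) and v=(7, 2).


u . v = u_x*v_x + u_y*v_y = (-8)*7 + 8*2
= (-56) + 16 = -40

-40


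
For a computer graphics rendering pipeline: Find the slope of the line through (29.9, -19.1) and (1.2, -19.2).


slope = (y2-y1)/(x2-x1) = ((-19.2)-(-19.1))/(1.2-29.9) = (-0.1)/(-28.7) = 0.0035

0.0035


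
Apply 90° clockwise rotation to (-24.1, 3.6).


90° CW: (x,y) -> (y, -x)
(-24.1,3.6) -> (3.6, 24.1)

(3.6, 24.1)


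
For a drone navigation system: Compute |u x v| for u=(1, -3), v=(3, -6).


|u x v| = |1*(-6) - (-3)*3|
= |(-6) - (-9)| = 3

3


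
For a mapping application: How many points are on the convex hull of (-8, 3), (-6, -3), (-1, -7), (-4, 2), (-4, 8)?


Convex hull vertices (CCW): (-8, 3), (-6, -3), (-1, -7), (-4, 8)
Count = 4

4


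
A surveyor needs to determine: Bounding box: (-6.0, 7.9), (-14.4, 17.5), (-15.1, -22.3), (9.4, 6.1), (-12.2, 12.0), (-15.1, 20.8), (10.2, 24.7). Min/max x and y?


x range: [-15.1, 10.2]
y range: [-22.3, 24.7]
Bounding box: (-15.1,-22.3) to (10.2,24.7)

(-15.1,-22.3) to (10.2,24.7)


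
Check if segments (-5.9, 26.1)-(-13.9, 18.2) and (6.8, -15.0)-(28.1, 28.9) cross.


Cross products: d1=1432.96, d2=1615.89, d3=429.13, d4=246.2
d1*d2 < 0 and d3*d4 < 0? no

No, they don't intersect


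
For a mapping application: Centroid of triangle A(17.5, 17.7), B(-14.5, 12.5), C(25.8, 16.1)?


Centroid = ((x_A+x_B+x_C)/3, (y_A+y_B+y_C)/3)
= ((17.5+(-14.5)+25.8)/3, (17.7+12.5+16.1)/3)
= (9.6, 15.4333)

(9.6, 15.4333)


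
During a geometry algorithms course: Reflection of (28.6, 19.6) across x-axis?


Reflection over x-axis: (x,y) -> (x,-y)
(28.6, 19.6) -> (28.6, -19.6)

(28.6, -19.6)


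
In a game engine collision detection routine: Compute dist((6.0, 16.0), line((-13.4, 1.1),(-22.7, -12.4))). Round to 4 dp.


|cross product| = 123.33
|line direction| = sqrt(268.74) = 16.3933
Distance = 123.33/sqrt(268.74) = 7.5232

7.5232


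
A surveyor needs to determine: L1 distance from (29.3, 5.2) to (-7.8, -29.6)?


|29.3-(-7.8)| + |5.2-(-29.6)| = 37.1 + 34.8 = 71.9

71.9


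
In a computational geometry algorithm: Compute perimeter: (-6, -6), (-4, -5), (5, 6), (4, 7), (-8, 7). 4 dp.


Sides: (-6, -6)->(-4, -5): sqrt(5) = 2.236068, (-4, -5)->(5, 6): sqrt(202) = 14.21267, (5, 6)->(4, 7): sqrt(2) = 1.414214, (4, 7)->(-8, 7): sqrt(144) = 12, (-8, 7)->(-6, -6): sqrt(173) = 13.152946
Sum = 43.015898
Perimeter = 43.0159

43.0159


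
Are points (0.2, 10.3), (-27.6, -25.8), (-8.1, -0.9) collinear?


Cross product: ((-27.6)-0.2)*((-0.9)-10.3) - ((-25.8)-10.3)*((-8.1)-0.2)
= 11.73

No, not collinear


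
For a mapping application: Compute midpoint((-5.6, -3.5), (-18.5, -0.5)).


M = (((-5.6)+(-18.5))/2, ((-3.5)+(-0.5))/2)
= (-12.05, -2)

(-12.05, -2)


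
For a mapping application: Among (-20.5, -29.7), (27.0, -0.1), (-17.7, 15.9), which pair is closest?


d(P0,P1) = 55.9679, d(P0,P2) = 45.6859, d(P1,P2) = 47.4773
Closest: P0 and P2

Closest pair: (-20.5, -29.7) and (-17.7, 15.9), distance = 45.6859


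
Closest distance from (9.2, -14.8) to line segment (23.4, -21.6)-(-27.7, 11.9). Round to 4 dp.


Project P onto AB: t = 0.2554 (clamped to [0,1])
Closest point on segment: (10.3505, -13.045)
Distance: 2.0985

2.0985


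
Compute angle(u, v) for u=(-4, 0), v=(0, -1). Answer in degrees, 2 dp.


u.v = 0, |u| = sqrt(16) = 4, |v| = sqrt(1) = 1
cos(theta) = u.v/(|u||v|) = 0/sqrt(16) = 0
theta = acos(0) = 90 degrees

90 degrees


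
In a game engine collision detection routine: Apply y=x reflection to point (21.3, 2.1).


Reflection over y=x: (x,y) -> (y,x)
(21.3, 2.1) -> (2.1, 21.3)

(2.1, 21.3)


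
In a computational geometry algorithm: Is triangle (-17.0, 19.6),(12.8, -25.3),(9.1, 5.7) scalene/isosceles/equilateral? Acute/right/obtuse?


Side lengths squared: AB^2=2904.05, BC^2=974.69, CA^2=874.42
Sorted: [874.42, 974.69, 2904.05]
By sides: Scalene, By angles: Obtuse

Scalene, Obtuse


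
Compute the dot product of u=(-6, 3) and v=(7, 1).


u . v = u_x*v_x + u_y*v_y = (-6)*7 + 3*1
= (-42) + 3 = -39

-39


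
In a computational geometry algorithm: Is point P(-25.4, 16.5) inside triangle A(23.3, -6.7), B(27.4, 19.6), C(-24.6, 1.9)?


Cross products: AB x AP = 1375.93, BC x BP = -773.36, CA x CP = 692.46
All same sign? no

No, outside


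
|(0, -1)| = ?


|u| = sqrt(0^2 + (-1)^2) = sqrt(1) = 1

1


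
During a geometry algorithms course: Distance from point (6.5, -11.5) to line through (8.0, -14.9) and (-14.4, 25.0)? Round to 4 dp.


|cross product| = 16.31
|line direction| = sqrt(2093.77) = 45.7577
Distance = 16.31/sqrt(2093.77) = 0.3564

0.3564


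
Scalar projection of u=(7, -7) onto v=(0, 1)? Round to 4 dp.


u.v = -7, |v| = sqrt(1) = 1
Scalar projection = u.v / |v| = -7 / sqrt(1) = -7

-7


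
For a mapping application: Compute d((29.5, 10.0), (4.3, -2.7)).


dx=-25.2, dy=-12.7
d^2 = (-25.2)^2 + (-12.7)^2 = 796.33
d = sqrt(796.33) = 28.2193

28.2193


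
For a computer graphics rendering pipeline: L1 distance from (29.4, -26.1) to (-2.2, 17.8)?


|29.4-(-2.2)| + |(-26.1)-17.8| = 31.6 + 43.9 = 75.5

75.5


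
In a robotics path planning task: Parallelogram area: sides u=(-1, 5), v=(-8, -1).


|u x v| = |(-1)*(-1) - 5*(-8)|
= |1 - (-40)| = 41

41


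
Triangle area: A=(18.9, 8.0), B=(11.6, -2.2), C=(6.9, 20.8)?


Area = |x_A(y_B-y_C) + x_B(y_C-y_A) + x_C(y_A-y_B)|/2
= |(-434.7) + 148.48 + 70.38|/2
= 215.84/2 = 107.92

107.92


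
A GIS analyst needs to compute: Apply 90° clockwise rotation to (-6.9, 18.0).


90° CW: (x,y) -> (y, -x)
(-6.9,18) -> (18, 6.9)

(18, 6.9)


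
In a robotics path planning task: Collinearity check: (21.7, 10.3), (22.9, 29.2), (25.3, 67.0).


Cross product: (22.9-21.7)*(67-10.3) - (29.2-10.3)*(25.3-21.7)
= 0

Yes, collinear


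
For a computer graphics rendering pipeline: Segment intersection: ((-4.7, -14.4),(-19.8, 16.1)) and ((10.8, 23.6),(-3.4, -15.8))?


Cross products: d1=-71.1, d2=-1099.14, d3=-1046.55, d4=-18.51
d1*d2 < 0 and d3*d4 < 0? no

No, they don't intersect


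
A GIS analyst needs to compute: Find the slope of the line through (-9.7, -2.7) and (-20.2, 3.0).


slope = (y2-y1)/(x2-x1) = (3-(-2.7))/((-20.2)-(-9.7)) = 5.7/(-10.5) = -0.5429

-0.5429


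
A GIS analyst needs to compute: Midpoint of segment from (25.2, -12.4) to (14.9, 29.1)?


M = ((25.2+14.9)/2, ((-12.4)+29.1)/2)
= (20.05, 8.35)

(20.05, 8.35)


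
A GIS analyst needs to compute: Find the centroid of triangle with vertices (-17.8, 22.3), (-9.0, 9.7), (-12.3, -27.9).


Centroid = ((x_A+x_B+x_C)/3, (y_A+y_B+y_C)/3)
= (((-17.8)+(-9)+(-12.3))/3, (22.3+9.7+(-27.9))/3)
= (-13.0333, 1.3667)

(-13.0333, 1.3667)


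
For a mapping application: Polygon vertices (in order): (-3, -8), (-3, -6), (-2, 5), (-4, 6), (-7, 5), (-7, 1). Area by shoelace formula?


Shoelace sum: ((-3)*(-6) - (-3)*(-8)) + ((-3)*5 - (-2)*(-6)) + ((-2)*6 - (-4)*5) + ((-4)*5 - (-7)*6) + ((-7)*1 - (-7)*5) + ((-7)*(-8) - (-3)*1)
= 84
Area = |84|/2 = 42

42


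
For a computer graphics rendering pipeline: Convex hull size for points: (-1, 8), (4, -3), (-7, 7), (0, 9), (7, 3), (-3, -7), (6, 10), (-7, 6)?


Convex hull vertices (CCW): (-7, 6), (-3, -7), (4, -3), (7, 3), (6, 10), (0, 9), (-7, 7)
Count = 7

7


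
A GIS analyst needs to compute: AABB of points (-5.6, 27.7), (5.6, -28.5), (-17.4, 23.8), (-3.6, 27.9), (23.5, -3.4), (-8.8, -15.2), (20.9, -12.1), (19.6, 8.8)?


x range: [-17.4, 23.5]
y range: [-28.5, 27.9]
Bounding box: (-17.4,-28.5) to (23.5,27.9)

(-17.4,-28.5) to (23.5,27.9)


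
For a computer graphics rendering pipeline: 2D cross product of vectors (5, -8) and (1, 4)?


u x v = u_x*v_y - u_y*v_x = 5*4 - (-8)*1
= 20 - (-8) = 28

28


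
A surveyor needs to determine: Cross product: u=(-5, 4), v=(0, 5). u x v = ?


u x v = u_x*v_y - u_y*v_x = (-5)*5 - 4*0
= (-25) - 0 = -25

-25


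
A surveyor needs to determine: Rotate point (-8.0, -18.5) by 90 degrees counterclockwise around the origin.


90° CCW: (x,y) -> (-y, x)
(-8,-18.5) -> (18.5, -8)

(18.5, -8)


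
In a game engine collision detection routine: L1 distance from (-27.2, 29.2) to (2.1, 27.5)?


|(-27.2)-2.1| + |29.2-27.5| = 29.3 + 1.7 = 31

31


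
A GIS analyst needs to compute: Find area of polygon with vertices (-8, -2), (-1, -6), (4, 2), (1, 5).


Shoelace sum: ((-8)*(-6) - (-1)*(-2)) + ((-1)*2 - 4*(-6)) + (4*5 - 1*2) + (1*(-2) - (-8)*5)
= 124
Area = |124|/2 = 62

62


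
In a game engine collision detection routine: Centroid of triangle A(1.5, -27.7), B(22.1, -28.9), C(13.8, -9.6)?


Centroid = ((x_A+x_B+x_C)/3, (y_A+y_B+y_C)/3)
= ((1.5+22.1+13.8)/3, ((-27.7)+(-28.9)+(-9.6))/3)
= (12.4667, -22.0667)

(12.4667, -22.0667)


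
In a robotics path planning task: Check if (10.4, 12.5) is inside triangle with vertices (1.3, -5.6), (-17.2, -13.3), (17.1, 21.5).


Cross products: AB x AP = -264.78, BC x BP = -75.54, CA x CP = -39.37
All same sign? yes

Yes, inside


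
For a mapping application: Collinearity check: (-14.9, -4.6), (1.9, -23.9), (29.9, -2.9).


Cross product: (1.9-(-14.9))*((-2.9)-(-4.6)) - ((-23.9)-(-4.6))*(29.9-(-14.9))
= 893.2

No, not collinear


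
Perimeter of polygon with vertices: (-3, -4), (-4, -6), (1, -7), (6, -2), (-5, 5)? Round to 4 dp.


Sides: (-3, -4)->(-4, -6): sqrt(5) = 2.236068, (-4, -6)->(1, -7): sqrt(26) = 5.09902, (1, -7)->(6, -2): sqrt(50) = 7.071068, (6, -2)->(-5, 5): sqrt(170) = 13.038405, (-5, 5)->(-3, -4): sqrt(85) = 9.219544
Sum = 36.664105
Perimeter = 36.6641

36.6641
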